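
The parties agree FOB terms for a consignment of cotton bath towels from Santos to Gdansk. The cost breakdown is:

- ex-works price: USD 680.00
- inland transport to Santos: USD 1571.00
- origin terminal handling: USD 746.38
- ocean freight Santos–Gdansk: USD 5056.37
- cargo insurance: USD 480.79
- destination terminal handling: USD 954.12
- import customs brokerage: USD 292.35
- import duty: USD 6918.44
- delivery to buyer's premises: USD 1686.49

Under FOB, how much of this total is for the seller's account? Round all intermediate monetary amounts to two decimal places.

FOB: the seller bears costs until goods are on board at the origin port; the buyer bears freight, insurance and all costs thereafter.
Seller's account: goods 680.00 + inland to port 1571.00 + origin terminal 746.38 = 2997.38
Buyer's account: freight 5056.37 + insurance 480.79 + destination terminal 954.12 + brokerage 292.35 + duty 6918.44 + delivery 1686.49 = 15388.56

Seller's account: USD 2997.38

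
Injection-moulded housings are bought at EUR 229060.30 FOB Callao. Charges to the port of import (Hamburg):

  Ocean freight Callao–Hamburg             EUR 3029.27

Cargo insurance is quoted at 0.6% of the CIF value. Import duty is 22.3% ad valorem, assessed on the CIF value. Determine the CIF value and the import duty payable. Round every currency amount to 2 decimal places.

Let C be the CIF value. C = FOB price + freight + 0.6% × C
C − 0.6% × C = 229060.30 + 3029.27
0.994 × C = 232089.57
C = 232089.57 / 0.994 = 233490.51
Insurance premium = 0.6% × 233490.51 = 1400.94
Import duty = 233490.51 × 22.3% = 52068.38

CIF value: EUR 233490.51; import duty: EUR 52068.38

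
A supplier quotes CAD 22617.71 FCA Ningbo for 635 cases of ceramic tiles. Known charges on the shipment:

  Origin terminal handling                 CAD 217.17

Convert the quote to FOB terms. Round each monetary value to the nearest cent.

From FCA to FOB, the seller additionally bears: origin terminal.
FOB price = 22617.71 + 217.17 = 22834.88

FOB price: CAD 22834.88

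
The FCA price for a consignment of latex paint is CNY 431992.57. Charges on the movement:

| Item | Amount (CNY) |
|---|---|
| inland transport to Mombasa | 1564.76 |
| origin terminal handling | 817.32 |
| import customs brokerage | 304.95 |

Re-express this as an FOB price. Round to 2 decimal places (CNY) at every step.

FOB price: CNY 432809.89

Not relevant to the conversion: inland to port — on the seller under both FCA and FOB; already in the FCA price and stays in the FOB price. brokerage — on the buyer under both terms; not part of either seller's price.
From FCA to FOB, the seller additionally bears: origin terminal.
FOB price = 431992.57 + 817.32 = 432809.89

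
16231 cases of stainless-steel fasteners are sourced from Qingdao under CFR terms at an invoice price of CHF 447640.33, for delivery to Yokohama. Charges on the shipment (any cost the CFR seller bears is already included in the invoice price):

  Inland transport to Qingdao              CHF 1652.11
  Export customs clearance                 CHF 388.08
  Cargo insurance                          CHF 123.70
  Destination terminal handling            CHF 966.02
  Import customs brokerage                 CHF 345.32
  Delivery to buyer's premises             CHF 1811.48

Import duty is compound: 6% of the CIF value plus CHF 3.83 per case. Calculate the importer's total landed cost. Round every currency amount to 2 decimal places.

Total landed cost: CHF 539917.42

CFR: the seller pays costs through ocean freight to the destination port, but not insurance.
Already in the invoice (seller's account under CFR): inland to port, export clearance — exclude.
CIF value = CFR price + insurance = 447640.33 + 123.70 = 447764.03
Ad valorem component: 447764.03 × 6% = 26865.84
Specific component: 16231 × 3.83 = 62164.73
Import duty = 26865.84 + 62164.73 = 89030.57
Buyer bears: insurance 123.70 + destination terminal 966.02 + brokerage 345.32 + delivery 1811.48 + duty 89030.57 = 92277.09
Landed cost = invoice 447640.33 + 92277.09 = 539917.42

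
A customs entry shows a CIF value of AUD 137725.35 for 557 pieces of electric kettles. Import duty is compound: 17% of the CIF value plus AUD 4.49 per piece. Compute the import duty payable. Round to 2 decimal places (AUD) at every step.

Import duty: AUD 25914.24

Ad valorem component: 137725.35 × 17% = 23413.31
Specific component: 557 × 4.49 = 2500.93
Import duty = 23413.31 + 2500.93 = 25914.24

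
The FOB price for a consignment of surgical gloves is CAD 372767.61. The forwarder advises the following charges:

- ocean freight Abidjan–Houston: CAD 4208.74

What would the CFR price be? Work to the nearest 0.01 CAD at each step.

CFR price: CAD 376976.35

From FOB to CFR, the seller additionally bears: freight.
CFR price = 372767.61 + 4208.74 = 376976.35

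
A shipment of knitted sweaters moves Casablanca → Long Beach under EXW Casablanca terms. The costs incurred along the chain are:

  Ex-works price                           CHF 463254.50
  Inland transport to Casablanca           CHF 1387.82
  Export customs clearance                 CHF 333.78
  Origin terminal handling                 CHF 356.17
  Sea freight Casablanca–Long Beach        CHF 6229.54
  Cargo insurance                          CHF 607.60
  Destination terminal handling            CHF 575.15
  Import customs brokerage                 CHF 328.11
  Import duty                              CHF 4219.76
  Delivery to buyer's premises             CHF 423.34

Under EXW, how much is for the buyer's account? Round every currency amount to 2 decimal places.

EXW: the seller makes goods available at their premises; the buyer bears all onward costs.
Seller's account: goods 463254.50 = 463254.50
Buyer's account: inland to port 1387.82 + export clearance 333.78 + origin terminal 356.17 + freight 6229.54 + insurance 607.60 + destination terminal 575.15 + brokerage 328.11 + duty 4219.76 + delivery 423.34 = 14461.27

Buyer's account: CHF 14461.27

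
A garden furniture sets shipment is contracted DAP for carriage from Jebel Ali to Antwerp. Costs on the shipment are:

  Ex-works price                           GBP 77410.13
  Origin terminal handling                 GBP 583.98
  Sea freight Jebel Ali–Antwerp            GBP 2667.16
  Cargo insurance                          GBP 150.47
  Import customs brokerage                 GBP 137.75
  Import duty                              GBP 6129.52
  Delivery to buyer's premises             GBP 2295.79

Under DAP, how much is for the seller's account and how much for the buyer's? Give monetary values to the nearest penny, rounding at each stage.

Seller: GBP 83107.53; buyer: GBP 6267.27

DAP: the seller bears all costs to the named destination except import duty and clearance.
Seller's account: goods 77410.13 + origin terminal 583.98 + freight 2667.16 + insurance 150.47 + delivery 2295.79 = 83107.53
Buyer's account: brokerage 137.75 + duty 6129.52 = 6267.27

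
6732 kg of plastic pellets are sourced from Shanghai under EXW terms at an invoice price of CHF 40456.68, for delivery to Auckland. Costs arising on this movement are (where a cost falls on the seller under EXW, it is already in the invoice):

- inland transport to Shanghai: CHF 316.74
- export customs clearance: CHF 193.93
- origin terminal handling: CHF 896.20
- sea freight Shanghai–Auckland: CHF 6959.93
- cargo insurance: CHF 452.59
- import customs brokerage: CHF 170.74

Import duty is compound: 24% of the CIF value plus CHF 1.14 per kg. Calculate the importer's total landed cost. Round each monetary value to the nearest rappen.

Total landed cost: CHF 68947.55

EXW: the seller makes goods available at their premises; the buyer bears all onward costs.
CIF value = EXW price + inland to port + export clearance + origin terminal + freight + insurance = 40456.68 + 316.74 + 193.93 + 896.20 + 6959.93 + 452.59 = 49276.07
Ad valorem component: 49276.07 × 24% = 11826.26
Specific component: 6732 × 1.14 = 7674.48
Import duty = 11826.26 + 7674.48 = 19500.74
Buyer bears: inland to port 316.74 + export clearance 193.93 + origin terminal 896.20 + freight 6959.93 + insurance 452.59 + brokerage 170.74 + duty 19500.74 = 28490.87
Landed cost = invoice 40456.68 + 28490.87 = 68947.55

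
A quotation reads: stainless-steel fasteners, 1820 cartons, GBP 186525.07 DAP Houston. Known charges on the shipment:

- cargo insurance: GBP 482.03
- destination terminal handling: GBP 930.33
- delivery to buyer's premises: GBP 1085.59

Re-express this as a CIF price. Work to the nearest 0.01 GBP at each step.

Not relevant to the conversion: insurance — on the seller under both DAP and CIF; already in the DAP price and stays in the CIF price.
From DAP to CIF, the seller no longer bears: destination terminal, delivery.
CIF price = 186525.07 − 930.33 − 1085.59 = 184509.15

CIF price: GBP 184509.15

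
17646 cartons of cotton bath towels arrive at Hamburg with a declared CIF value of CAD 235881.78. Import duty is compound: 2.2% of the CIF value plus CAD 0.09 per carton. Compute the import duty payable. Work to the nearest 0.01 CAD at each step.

Ad valorem component: 235881.78 × 2.2% = 5189.40
Specific component: 17646 × 0.09 = 1588.14
Import duty = 5189.40 + 1588.14 = 6777.54

Import duty: CAD 6777.54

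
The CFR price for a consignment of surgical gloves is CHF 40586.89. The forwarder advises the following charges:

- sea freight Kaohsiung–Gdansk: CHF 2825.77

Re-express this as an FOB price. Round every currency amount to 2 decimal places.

From CFR to FOB, the seller no longer bears: freight.
FOB price = 40586.89 − 2825.77 = 37761.12

FOB price: CHF 37761.12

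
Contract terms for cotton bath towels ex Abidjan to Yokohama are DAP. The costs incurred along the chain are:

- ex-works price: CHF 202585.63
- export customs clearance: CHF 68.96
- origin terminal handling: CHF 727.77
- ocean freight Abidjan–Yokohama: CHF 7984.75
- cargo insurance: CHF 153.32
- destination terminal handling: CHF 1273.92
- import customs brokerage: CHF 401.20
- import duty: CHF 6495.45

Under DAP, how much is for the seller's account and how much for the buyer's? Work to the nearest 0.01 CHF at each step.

Seller: CHF 212794.35; buyer: CHF 6896.65

DAP: the seller bears all costs to the named destination except import duty and clearance.
Seller's account: goods 202585.63 + export clearance 68.96 + origin terminal 727.77 + freight 7984.75 + insurance 153.32 + destination terminal 1273.92 = 212794.35
Buyer's account: brokerage 401.20 + duty 6495.45 = 6896.65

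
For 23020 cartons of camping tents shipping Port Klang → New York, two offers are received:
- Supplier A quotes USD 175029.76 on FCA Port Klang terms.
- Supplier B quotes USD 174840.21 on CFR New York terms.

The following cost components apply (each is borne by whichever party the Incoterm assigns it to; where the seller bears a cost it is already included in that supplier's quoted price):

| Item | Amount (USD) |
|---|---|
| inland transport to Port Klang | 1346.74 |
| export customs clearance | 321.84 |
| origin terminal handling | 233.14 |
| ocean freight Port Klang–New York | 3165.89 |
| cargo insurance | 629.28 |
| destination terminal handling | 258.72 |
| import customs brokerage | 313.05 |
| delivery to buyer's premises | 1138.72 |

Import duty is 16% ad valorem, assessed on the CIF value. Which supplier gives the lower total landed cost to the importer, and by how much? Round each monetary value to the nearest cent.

Supplier A (FCA):
CIF value = FCA price + origin terminal + freight + insurance = 175029.76 + 233.14 + 3165.89 + 629.28 = 179058.07
Import duty = 179058.07 × 16% = 28649.29
Buyer bears (A): 233.14 + 3165.89 + 629.28 + 258.72 + 313.05 + 1138.72 = 5738.80
Landed cost (A) = invoice 175029.76 + 5738.80 + duty 28649.29 = 209417.85
Supplier B (CFR):
CIF value = CFR price + insurance = 174840.21 + 629.28 = 175469.49
Import duty = 175469.49 × 16% = 28075.12
Buyer bears (B): 629.28 + 258.72 + 313.05 + 1138.72 = 2339.77
Landed cost (B) = invoice 174840.21 + 2339.77 + duty 28075.12 = 205255.10
Difference = |209417.85 − 205255.10| = 4162.75

Supplier B is cheaper by USD 4162.75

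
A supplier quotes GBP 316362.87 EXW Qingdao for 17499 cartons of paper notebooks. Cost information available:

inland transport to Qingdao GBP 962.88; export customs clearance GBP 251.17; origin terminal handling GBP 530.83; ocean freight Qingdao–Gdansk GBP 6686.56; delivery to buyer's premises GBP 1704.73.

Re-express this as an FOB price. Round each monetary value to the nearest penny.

FOB price: GBP 318107.75

Not relevant to the conversion: delivery, freight — on the buyer under both terms; not part of either seller's price.
From EXW to FOB, the seller additionally bears: inland to port, export clearance, origin terminal.
FOB price = 316362.87 + 962.88 + 251.17 + 530.83 = 318107.75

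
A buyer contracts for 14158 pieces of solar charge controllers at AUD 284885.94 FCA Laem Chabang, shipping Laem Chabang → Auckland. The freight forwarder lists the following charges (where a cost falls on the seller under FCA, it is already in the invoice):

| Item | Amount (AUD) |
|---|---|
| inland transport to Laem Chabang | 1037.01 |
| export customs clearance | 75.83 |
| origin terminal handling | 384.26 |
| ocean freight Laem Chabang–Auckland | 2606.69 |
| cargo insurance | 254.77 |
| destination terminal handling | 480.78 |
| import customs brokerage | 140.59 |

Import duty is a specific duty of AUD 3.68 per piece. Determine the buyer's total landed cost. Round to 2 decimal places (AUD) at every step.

FCA: the seller delivers export-cleared goods to the carrier; the buyer bears costs from that point.
Already in the invoice (seller's account under FCA): inland to port, export clearance — exclude.
CIF value = FCA price + origin terminal + freight + insurance = 284885.94 + 384.26 + 2606.69 + 254.77 = 288131.66
Import duty = 14158 × 3.68 = 52101.44
Buyer bears: origin terminal 384.26 + freight 2606.69 + insurance 254.77 + destination terminal 480.78 + brokerage 140.59 + duty 52101.44 = 55968.53
Landed cost = invoice 284885.94 + 55968.53 = 340854.47

Total landed cost: AUD 340854.47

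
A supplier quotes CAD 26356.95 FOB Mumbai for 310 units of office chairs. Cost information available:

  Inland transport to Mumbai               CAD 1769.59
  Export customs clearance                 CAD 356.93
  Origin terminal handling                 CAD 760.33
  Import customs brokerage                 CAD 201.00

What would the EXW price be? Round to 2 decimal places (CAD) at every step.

Not relevant to the conversion: brokerage — on the buyer under both terms; not part of either seller's price.
From FOB to EXW, the seller no longer bears: inland to port, export clearance, origin terminal.
EXW price = 26356.95 − 1769.59 − 356.93 − 760.33 = 23470.10

EXW price: CAD 23470.10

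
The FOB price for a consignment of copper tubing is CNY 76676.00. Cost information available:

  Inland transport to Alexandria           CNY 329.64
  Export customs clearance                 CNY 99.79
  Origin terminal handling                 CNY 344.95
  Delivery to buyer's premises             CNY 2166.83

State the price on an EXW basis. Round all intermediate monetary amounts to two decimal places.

Not relevant to the conversion: delivery — on the buyer under both terms; not part of either seller's price.
From FOB to EXW, the seller no longer bears: inland to port, export clearance, origin terminal.
EXW price = 76676.00 − 329.64 − 99.79 − 344.95 = 75901.62

EXW price: CNY 75901.62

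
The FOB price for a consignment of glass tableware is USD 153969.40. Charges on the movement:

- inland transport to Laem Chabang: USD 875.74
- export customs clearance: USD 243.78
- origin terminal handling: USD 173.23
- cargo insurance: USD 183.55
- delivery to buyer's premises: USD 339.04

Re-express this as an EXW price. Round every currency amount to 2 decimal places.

EXW price: USD 152676.65

Not relevant to the conversion: delivery, insurance — on the buyer under both terms; not part of either seller's price.
From FOB to EXW, the seller no longer bears: inland to port, export clearance, origin terminal.
EXW price = 153969.40 − 875.74 − 243.78 − 173.23 = 152676.65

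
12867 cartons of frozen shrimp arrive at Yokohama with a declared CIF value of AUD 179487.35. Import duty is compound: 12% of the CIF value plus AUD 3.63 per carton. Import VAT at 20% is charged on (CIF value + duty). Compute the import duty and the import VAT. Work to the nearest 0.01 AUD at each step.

Import duty: AUD 68245.69; import VAT: AUD 49546.61

Ad valorem component: 179487.35 × 12% = 21538.48
Specific component: 12867 × 3.63 = 46707.21
Import duty = 21538.48 + 46707.21 = 68245.69
VAT base = CIF + duty = 179487.35 + 68245.69 = 247733.04
Import VAT = 247733.04 × 20% = 49546.61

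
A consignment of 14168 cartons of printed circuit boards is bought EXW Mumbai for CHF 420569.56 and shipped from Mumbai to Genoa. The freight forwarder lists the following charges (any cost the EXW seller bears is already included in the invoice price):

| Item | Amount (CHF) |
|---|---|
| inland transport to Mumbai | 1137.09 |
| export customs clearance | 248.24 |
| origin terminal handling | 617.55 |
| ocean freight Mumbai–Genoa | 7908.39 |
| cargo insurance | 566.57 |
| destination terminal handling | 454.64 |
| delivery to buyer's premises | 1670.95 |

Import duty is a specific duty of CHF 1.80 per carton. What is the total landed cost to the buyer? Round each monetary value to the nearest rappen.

Total landed cost: CHF 458675.39

EXW: the seller makes goods available at their premises; the buyer bears all onward costs.
CIF value = EXW price + inland to port + export clearance + origin terminal + freight + insurance = 420569.56 + 1137.09 + 248.24 + 617.55 + 7908.39 + 566.57 = 431047.40
Import duty = 14168 × 1.80 = 25502.40
Buyer bears: inland to port 1137.09 + export clearance 248.24 + origin terminal 617.55 + freight 7908.39 + insurance 566.57 + destination terminal 454.64 + delivery 1670.95 + duty 25502.40 = 38105.83
Landed cost = invoice 420569.56 + 38105.83 = 458675.39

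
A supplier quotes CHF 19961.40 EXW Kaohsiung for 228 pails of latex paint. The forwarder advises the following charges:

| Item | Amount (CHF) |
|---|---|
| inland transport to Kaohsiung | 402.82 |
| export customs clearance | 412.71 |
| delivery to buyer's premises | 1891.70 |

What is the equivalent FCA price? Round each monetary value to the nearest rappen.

Not relevant to the conversion: delivery — on the buyer under both terms; not part of either seller's price.
From EXW to FCA, the seller additionally bears: inland to port, export clearance.
FCA price = 19961.40 + 402.82 + 412.71 = 20776.93

FCA price: CHF 20776.93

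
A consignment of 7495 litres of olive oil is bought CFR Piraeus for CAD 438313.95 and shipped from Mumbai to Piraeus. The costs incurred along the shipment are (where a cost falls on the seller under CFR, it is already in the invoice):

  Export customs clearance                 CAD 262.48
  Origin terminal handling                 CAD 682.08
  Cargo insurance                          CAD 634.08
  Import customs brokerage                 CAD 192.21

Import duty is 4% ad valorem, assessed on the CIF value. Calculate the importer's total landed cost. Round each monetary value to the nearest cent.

Total landed cost: CAD 456698.16

CFR: the seller pays costs through ocean freight to the destination port, but not insurance.
Already in the invoice (seller's account under CFR): export clearance, origin terminal — exclude.
CIF value = CFR price + insurance = 438313.95 + 634.08 = 438948.03
Import duty = 438948.03 × 4% = 17557.92
Buyer bears: insurance 634.08 + brokerage 192.21 + duty 17557.92 = 18384.21
Landed cost = invoice 438313.95 + 18384.21 = 456698.16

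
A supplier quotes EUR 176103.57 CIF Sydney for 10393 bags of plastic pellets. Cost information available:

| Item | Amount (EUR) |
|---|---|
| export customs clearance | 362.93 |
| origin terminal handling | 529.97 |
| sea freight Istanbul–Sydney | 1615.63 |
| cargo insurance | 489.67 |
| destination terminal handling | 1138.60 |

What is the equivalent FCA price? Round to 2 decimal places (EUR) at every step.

FCA price: EUR 173468.30

Not relevant to the conversion: export clearance — on the seller under both CIF and FCA; already in the CIF price and stays in the FCA price. destination terminal — on the buyer under both terms; not part of either seller's price.
From CIF to FCA, the seller no longer bears: origin terminal, freight, insurance.
FCA price = 176103.57 − 529.97 − 1615.63 − 489.67 = 173468.30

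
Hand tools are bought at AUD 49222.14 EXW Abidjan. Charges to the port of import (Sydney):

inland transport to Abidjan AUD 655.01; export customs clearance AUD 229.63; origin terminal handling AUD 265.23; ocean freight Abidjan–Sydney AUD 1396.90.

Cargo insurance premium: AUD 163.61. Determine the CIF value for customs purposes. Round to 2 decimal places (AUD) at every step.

CIF value: AUD 51932.52

CIF = EXW price + pre-shipment costs + freight + insurance
CIF = 49222.14 + 655.01 + 229.63 + 265.23 + 1396.90 + 163.61 = 51932.52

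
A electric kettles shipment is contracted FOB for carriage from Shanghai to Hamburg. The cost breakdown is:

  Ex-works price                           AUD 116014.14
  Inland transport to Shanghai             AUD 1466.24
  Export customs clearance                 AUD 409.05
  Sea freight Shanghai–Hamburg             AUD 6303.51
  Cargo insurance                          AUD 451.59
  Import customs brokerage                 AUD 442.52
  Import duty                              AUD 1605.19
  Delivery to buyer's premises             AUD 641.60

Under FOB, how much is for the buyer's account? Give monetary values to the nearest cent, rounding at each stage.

Buyer's account: AUD 9444.41

FOB: the seller bears costs until goods are on board at the origin port; the buyer bears freight, insurance and all costs thereafter.
Seller's account: goods 116014.14 + inland to port 1466.24 + export clearance 409.05 = 117889.43
Buyer's account: freight 6303.51 + insurance 451.59 + brokerage 442.52 + duty 1605.19 + delivery 641.60 = 9444.41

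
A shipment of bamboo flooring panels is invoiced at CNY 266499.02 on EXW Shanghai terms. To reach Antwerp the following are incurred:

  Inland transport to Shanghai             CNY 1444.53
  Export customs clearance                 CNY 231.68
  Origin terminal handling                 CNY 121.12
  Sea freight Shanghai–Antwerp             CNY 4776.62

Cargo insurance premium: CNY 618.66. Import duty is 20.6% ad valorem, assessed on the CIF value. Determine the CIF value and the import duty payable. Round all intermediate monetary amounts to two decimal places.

CIF value: CNY 273691.63; import duty: CNY 56380.48

CIF = EXW price + pre-shipment costs + freight + insurance
CIF = 266499.02 + 1444.53 + 231.68 + 121.12 + 4776.62 + 618.66 = 273691.63
Import duty = 273691.63 × 20.6% = 56380.48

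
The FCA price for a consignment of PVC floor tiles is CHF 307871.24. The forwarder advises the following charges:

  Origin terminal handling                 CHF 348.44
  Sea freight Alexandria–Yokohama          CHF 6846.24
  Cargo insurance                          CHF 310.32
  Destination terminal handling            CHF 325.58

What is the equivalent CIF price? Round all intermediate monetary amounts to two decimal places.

CIF price: CHF 315376.24

Not relevant to the conversion: destination terminal — on the buyer under both terms; not part of either seller's price.
From FCA to CIF, the seller additionally bears: origin terminal, freight, insurance.
CIF price = 307871.24 + 348.44 + 6846.24 + 310.32 = 315376.24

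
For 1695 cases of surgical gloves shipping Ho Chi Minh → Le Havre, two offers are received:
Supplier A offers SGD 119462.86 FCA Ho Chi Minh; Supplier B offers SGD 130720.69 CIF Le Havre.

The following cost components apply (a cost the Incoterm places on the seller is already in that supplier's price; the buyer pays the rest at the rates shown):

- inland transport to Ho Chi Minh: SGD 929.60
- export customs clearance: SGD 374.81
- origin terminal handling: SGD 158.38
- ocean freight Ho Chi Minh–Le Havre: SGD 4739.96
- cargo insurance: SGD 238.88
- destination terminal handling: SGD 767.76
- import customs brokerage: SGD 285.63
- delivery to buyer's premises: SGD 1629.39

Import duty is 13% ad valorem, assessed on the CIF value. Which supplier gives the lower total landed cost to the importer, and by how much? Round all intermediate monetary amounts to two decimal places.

Supplier A (FCA):
CIF value = FCA price + origin terminal + freight + insurance = 119462.86 + 158.38 + 4739.96 + 238.88 = 124600.08
Import duty = 124600.08 × 13% = 16198.01
Buyer bears (A): 158.38 + 4739.96 + 238.88 + 767.76 + 285.63 + 1629.39 = 7820.00
Landed cost (A) = invoice 119462.86 + 7820.00 + duty 16198.01 = 143480.87
Supplier B (CIF):
The CIF price already equals the CIF value: 130720.69
Import duty = 130720.69 × 13% = 16993.69
Buyer bears (B): 767.76 + 285.63 + 1629.39 = 2682.78
Landed cost (B) = invoice 130720.69 + 2682.78 + duty 16993.69 = 150397.16
Difference = |143480.87 − 150397.16| = 6916.29

Supplier A is cheaper by SGD 6916.29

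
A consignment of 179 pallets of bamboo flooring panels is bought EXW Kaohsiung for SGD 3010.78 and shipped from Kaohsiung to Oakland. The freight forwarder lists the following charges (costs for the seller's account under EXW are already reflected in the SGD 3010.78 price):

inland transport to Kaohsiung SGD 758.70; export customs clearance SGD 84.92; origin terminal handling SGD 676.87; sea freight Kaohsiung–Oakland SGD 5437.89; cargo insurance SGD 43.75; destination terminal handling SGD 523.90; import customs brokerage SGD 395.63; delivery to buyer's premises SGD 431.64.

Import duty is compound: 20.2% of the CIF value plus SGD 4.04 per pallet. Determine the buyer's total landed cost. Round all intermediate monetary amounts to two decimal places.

Total landed cost: SGD 14109.85

EXW: the seller makes goods available at their premises; the buyer bears all onward costs.
CIF value = EXW price + inland to port + export clearance + origin terminal + freight + insurance = 3010.78 + 758.70 + 84.92 + 676.87 + 5437.89 + 43.75 = 10012.91
Ad valorem component: 10012.91 × 20.2% = 2022.61
Specific component: 179 × 4.04 = 723.16
Import duty = 2022.61 + 723.16 = 2745.77
Buyer bears: inland to port 758.70 + export clearance 84.92 + origin terminal 676.87 + freight 5437.89 + insurance 43.75 + destination terminal 523.90 + brokerage 395.63 + delivery 431.64 + duty 2745.77 = 11099.07
Landed cost = invoice 3010.78 + 11099.07 = 14109.85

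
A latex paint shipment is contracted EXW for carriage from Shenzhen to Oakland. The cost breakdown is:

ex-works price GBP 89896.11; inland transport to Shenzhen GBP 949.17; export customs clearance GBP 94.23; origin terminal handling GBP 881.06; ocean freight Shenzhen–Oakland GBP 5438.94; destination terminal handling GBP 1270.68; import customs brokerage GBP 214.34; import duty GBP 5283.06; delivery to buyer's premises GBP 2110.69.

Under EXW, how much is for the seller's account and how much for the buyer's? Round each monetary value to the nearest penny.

Seller: GBP 89896.11; buyer: GBP 16242.17

EXW: the seller makes goods available at their premises; the buyer bears all onward costs.
Seller's account: goods 89896.11 = 89896.11
Buyer's account: inland to port 949.17 + export clearance 94.23 + origin terminal 881.06 + freight 5438.94 + destination terminal 1270.68 + brokerage 214.34 + duty 5283.06 + delivery 2110.69 = 16242.17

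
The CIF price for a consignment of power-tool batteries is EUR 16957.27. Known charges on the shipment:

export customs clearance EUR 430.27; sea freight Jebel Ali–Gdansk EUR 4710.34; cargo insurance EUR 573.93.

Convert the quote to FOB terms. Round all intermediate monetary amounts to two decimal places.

FOB price: EUR 11673.00

Not relevant to the conversion: export clearance — on the seller under both CIF and FOB; already in the CIF price and stays in the FOB price.
From CIF to FOB, the seller no longer bears: freight, insurance.
FOB price = 16957.27 − 4710.34 − 573.93 = 11673.00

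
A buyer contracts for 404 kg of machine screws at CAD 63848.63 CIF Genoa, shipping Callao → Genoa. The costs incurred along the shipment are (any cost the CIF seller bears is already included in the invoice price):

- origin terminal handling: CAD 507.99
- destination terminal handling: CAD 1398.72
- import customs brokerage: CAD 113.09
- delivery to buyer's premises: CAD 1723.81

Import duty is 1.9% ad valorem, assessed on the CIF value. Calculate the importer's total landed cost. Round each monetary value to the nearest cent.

CIF: the seller pays costs through ocean freight and marine insurance to the destination port.
Already in the invoice (seller's account under CIF): origin terminal — exclude.
The CIF price already equals the CIF value: 63848.63
Import duty = 63848.63 × 1.9% = 1213.12
Buyer bears: destination terminal 1398.72 + brokerage 113.09 + delivery 1723.81 + duty 1213.12 = 4448.74
Landed cost = invoice 63848.63 + 4448.74 = 68297.37

Total landed cost: CAD 68297.37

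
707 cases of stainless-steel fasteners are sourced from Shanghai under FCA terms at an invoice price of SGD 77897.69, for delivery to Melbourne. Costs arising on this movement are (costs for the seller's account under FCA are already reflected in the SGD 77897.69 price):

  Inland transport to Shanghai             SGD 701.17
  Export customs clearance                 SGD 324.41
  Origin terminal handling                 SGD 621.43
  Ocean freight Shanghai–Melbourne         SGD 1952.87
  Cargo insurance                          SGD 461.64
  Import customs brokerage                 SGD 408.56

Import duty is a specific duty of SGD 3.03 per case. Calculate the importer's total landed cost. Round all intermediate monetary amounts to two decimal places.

FCA: the seller delivers export-cleared goods to the carrier; the buyer bears costs from that point.
Already in the invoice (seller's account under FCA): inland to port, export clearance — exclude.
CIF value = FCA price + origin terminal + freight + insurance = 77897.69 + 621.43 + 1952.87 + 461.64 = 80933.63
Import duty = 707 × 3.03 = 2142.21
Buyer bears: origin terminal 621.43 + freight 1952.87 + insurance 461.64 + brokerage 408.56 + duty 2142.21 = 5586.71
Landed cost = invoice 77897.69 + 5586.71 = 83484.40

Total landed cost: SGD 83484.40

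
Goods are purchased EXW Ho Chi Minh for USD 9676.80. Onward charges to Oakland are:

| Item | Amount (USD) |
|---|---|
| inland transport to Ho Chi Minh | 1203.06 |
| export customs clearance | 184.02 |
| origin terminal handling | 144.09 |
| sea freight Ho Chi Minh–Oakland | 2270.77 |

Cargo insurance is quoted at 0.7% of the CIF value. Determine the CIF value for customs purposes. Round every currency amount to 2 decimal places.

Let C be the CIF value. C = EXW price + pre-shipment costs + freight + 0.7% × C
C − 0.7% × C = 9676.80 + 1203.06 + 184.02 + 144.09 + 2270.77
0.993 × C = 13478.74
C = 13478.74 / 0.993 = 13573.76
Insurance premium = 0.7% × 13573.76 = 95.02

CIF value: USD 13573.76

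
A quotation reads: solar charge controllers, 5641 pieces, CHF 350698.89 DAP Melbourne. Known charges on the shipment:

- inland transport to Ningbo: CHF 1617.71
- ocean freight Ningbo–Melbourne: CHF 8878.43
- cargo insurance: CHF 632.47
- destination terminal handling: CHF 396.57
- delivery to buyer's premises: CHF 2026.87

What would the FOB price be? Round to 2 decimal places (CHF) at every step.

FOB price: CHF 338764.55

Not relevant to the conversion: inland to port — on the seller under both DAP and FOB; already in the DAP price and stays in the FOB price.
From DAP to FOB, the seller no longer bears: freight, insurance, destination terminal, delivery.
FOB price = 350698.89 − 8878.43 − 632.47 − 396.57 − 2026.87 = 338764.55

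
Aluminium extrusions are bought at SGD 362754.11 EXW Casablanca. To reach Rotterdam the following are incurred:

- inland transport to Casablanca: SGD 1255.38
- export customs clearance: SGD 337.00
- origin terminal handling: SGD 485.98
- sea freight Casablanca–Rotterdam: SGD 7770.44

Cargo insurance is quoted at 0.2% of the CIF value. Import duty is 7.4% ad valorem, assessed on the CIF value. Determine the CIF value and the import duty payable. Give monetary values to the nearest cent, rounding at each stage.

CIF value: SGD 373349.61; import duty: SGD 27627.87

Let C be the CIF value. C = EXW price + pre-shipment costs + freight + 0.2% × C
C − 0.2% × C = 362754.11 + 1255.38 + 337.00 + 485.98 + 7770.44
0.998 × C = 372602.91
C = 372602.91 / 0.998 = 373349.61
Insurance premium = 0.2% × 373349.61 = 746.70
Import duty = 373349.61 × 7.4% = 27627.87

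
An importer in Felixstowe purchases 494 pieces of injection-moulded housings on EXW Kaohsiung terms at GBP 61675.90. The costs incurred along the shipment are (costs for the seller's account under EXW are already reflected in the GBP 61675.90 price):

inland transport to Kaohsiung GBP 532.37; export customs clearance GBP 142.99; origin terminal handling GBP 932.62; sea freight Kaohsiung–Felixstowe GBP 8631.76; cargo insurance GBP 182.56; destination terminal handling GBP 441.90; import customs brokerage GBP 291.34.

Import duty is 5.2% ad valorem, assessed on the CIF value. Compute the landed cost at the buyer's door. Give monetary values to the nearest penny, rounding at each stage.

EXW: the seller makes goods available at their premises; the buyer bears all onward costs.
CIF value = EXW price + inland to port + export clearance + origin terminal + freight + insurance = 61675.90 + 532.37 + 142.99 + 932.62 + 8631.76 + 182.56 = 72098.20
Import duty = 72098.20 × 5.2% = 3749.11
Buyer bears: inland to port 532.37 + export clearance 142.99 + origin terminal 932.62 + freight 8631.76 + insurance 182.56 + destination terminal 441.90 + brokerage 291.34 + duty 3749.11 = 14904.65
Landed cost = invoice 61675.90 + 14904.65 = 76580.55

Total landed cost: GBP 76580.55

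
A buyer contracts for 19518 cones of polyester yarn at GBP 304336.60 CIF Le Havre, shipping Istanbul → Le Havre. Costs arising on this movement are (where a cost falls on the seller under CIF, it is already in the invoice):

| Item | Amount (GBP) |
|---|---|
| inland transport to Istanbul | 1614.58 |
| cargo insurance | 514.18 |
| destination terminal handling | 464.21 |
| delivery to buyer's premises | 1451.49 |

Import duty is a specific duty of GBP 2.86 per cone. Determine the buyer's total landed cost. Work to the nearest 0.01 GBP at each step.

Total landed cost: GBP 362073.78

CIF: the seller pays costs through ocean freight and marine insurance to the destination port.
Already in the invoice (seller's account under CIF): inland to port, insurance — exclude.
The CIF price already equals the CIF value: 304336.60
Import duty = 19518 × 2.86 = 55821.48
Buyer bears: destination terminal 464.21 + delivery 1451.49 + duty 55821.48 = 57737.18
Landed cost = invoice 304336.60 + 57737.18 = 362073.78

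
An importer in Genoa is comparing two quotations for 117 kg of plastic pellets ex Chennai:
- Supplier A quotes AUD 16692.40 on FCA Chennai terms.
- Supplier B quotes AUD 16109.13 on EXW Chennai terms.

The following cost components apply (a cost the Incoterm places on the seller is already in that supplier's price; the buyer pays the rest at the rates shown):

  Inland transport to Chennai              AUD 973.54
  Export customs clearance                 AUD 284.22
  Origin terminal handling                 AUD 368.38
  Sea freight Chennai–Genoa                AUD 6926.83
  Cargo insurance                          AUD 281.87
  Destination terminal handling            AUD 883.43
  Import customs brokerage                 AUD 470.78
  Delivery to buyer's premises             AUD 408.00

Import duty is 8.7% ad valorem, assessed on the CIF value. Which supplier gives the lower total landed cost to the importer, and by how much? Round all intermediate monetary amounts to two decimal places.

Supplier A (FCA):
CIF value = FCA price + origin terminal + freight + insurance = 16692.40 + 368.38 + 6926.83 + 281.87 = 24269.48
Import duty = 24269.48 × 8.7% = 2111.44
Buyer bears (A): 368.38 + 6926.83 + 281.87 + 883.43 + 470.78 + 408.00 = 9339.29
Landed cost (A) = invoice 16692.40 + 9339.29 + duty 2111.44 = 28143.13
Supplier B (EXW):
CIF value = EXW price + inland to port + export clearance + origin terminal + freight + insurance = 16109.13 + 973.54 + 284.22 + 368.38 + 6926.83 + 281.87 = 24943.97
Import duty = 24943.97 × 8.7% = 2170.13
Buyer bears (B): 973.54 + 284.22 + 368.38 + 6926.83 + 281.87 + 883.43 + 470.78 + 408.00 = 10597.05
Landed cost (B) = invoice 16109.13 + 10597.05 + duty 2170.13 = 28876.31
Difference = |28143.13 − 28876.31| = 733.18

Supplier A is cheaper by AUD 733.18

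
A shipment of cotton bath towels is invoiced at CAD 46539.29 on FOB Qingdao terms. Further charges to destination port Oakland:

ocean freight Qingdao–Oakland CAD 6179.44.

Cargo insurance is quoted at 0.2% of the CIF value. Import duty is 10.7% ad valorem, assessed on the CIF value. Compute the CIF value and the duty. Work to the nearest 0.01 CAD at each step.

CIF value: CAD 52824.38; import duty: CAD 5652.21

Let C be the CIF value. C = FOB price + freight + 0.2% × C
C − 0.2% × C = 46539.29 + 6179.44
0.998 × C = 52718.73
C = 52718.73 / 0.998 = 52824.38
Insurance premium = 0.2% × 52824.38 = 105.65
Import duty = 52824.38 × 10.7% = 5652.21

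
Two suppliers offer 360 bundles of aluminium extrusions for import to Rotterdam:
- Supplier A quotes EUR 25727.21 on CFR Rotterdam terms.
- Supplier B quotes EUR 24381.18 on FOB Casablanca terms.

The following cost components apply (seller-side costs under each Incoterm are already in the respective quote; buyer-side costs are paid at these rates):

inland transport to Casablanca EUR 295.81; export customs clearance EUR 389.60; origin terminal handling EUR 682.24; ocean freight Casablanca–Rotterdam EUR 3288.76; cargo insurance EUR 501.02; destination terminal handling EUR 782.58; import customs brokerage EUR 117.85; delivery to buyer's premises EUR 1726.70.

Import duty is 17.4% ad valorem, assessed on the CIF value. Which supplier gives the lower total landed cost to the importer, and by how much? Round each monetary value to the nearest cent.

Supplier A (CFR):
CIF value = CFR price + insurance = 25727.21 + 501.02 = 26228.23
Import duty = 26228.23 × 17.4% = 4563.71
Buyer bears (A): 501.02 + 782.58 + 117.85 + 1726.70 = 3128.15
Landed cost (A) = invoice 25727.21 + 3128.15 + duty 4563.71 = 33419.07
Supplier B (FOB):
CIF value = FOB price + freight + insurance = 24381.18 + 3288.76 + 501.02 = 28170.96
Import duty = 28170.96 × 17.4% = 4901.75
Buyer bears (B): 3288.76 + 501.02 + 782.58 + 117.85 + 1726.70 = 6416.91
Landed cost (B) = invoice 24381.18 + 6416.91 + duty 4901.75 = 35699.84
Difference = |33419.07 − 35699.84| = 2280.77

Supplier A is cheaper by EUR 2280.77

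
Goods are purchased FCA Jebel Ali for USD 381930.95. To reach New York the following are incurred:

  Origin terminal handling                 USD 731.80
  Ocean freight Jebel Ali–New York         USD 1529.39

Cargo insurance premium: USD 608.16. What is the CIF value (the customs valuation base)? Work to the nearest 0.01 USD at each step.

CIF = FCA price + pre-shipment costs + freight + insurance
CIF = 381930.95 + 731.80 + 1529.39 + 608.16 = 384800.30

CIF value: USD 384800.30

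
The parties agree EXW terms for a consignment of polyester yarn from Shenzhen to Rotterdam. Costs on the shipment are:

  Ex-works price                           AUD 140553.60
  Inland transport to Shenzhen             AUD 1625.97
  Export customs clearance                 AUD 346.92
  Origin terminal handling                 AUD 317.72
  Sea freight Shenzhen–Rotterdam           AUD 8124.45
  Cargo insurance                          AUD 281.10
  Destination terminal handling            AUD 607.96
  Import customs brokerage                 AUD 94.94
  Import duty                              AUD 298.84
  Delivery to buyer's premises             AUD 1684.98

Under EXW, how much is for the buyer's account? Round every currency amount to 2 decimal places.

Buyer's account: AUD 13382.88

EXW: the seller makes goods available at their premises; the buyer bears all onward costs.
Seller's account: goods 140553.60 = 140553.60
Buyer's account: inland to port 1625.97 + export clearance 346.92 + origin terminal 317.72 + freight 8124.45 + insurance 281.10 + destination terminal 607.96 + brokerage 94.94 + duty 298.84 + delivery 1684.98 = 13382.88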